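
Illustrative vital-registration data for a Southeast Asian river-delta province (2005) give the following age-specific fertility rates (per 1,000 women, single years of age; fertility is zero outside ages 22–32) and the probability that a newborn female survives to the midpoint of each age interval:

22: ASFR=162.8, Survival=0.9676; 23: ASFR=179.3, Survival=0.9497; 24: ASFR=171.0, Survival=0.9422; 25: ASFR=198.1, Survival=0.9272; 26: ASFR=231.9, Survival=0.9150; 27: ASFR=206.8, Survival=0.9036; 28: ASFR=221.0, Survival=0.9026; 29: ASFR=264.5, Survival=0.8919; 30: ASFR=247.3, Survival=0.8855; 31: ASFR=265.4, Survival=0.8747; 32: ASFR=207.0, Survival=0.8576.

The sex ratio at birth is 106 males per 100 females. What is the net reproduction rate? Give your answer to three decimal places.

Proportion female at birth = 100 / (100 + 106) = 0.48544.
Each age group contributes 1 × ASFR × survival:
  22: 1 × 162.8/1000 × 0.9676 = 0.15753
  23: 1 × 179.3/1000 × 0.9497 = 0.17028
  24: 1 × 171.0/1000 × 0.9422 = 0.16112
  25: 1 × 198.1/1000 × 0.9272 = 0.18368
  26: 1 × 231.9/1000 × 0.9150 = 0.21219
  27: 1 × 206.8/1000 × 0.9036 = 0.18686
  28: 1 × 221.0/1000 × 0.9026 = 0.19947
  29: 1 × 264.5/1000 × 0.8919 = 0.23591
  30: 1 × 247.3/1000 × 0.8855 = 0.21898
  31: 1 × 265.4/1000 × 0.8747 = 0.23215
  32: 1 × 207.0/1000 × 0.8576 = 0.17752
Sum = 2.13569
NRR = 0.48544 × 2.13569 = 1.03675

1.037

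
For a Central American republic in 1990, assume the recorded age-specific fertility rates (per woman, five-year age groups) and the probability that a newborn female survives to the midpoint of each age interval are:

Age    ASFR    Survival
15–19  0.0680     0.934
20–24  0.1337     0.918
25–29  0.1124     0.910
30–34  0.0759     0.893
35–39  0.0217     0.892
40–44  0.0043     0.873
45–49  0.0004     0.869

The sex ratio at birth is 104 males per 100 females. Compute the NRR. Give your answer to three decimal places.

0.931

Proportion female at birth = 100 / (100 + 104) = 0.49020.
Per-age-group product (5 × ASFR × survival probability):
  15–19: 5 × 0.0680 × 0.934 = 0.31756
  20–24: 5 × 0.1337 × 0.918 = 0.61368
  25–29: 5 × 0.1124 × 0.910 = 0.51142
  30–34: 5 × 0.0759 × 0.893 = 0.33889
  35–39: 5 × 0.0217 × 0.892 = 0.09678
  40–44: 5 × 0.0043 × 0.873 = 0.01877
  45–49: 5 × 0.0004 × 0.869 = 0.00174
Sum = 1.89884
NRR = 0.49020 × 1.89884 = 0.93081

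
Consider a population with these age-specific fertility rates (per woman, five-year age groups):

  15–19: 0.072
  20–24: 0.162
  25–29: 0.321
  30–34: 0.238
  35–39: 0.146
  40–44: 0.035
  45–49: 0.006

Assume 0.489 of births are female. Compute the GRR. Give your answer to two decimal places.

2.40

Proportion female at birth = 0.489.
Sum of ASFRs = 0.072 + 0.162 + 0.321 + 0.238 + 0.146 + 0.035 + 0.006 = 0.980
TFR = 5 × 0.980 = 4.9
GRR = 0.489 × 4.9 = 2.39610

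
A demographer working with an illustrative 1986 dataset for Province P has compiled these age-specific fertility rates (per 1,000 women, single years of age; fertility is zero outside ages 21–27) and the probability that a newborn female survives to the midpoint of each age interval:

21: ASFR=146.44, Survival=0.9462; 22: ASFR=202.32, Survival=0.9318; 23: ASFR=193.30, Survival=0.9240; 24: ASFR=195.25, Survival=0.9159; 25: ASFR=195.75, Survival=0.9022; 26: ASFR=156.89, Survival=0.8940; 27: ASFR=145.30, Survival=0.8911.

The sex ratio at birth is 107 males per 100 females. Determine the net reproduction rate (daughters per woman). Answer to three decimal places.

Proportion female at birth = 100 / (100 + 107) = 0.48309.
Survival-weighted fertility by age (1·fₓ·Sₓ):
  21: 1 × 146.44/1000 × 0.9462 = 0.13856
  22: 1 × 202.32/1000 × 0.9318 = 0.18852
  23: 1 × 193.30/1000 × 0.9240 = 0.17861
  24: 1 × 195.25/1000 × 0.9159 = 0.17883
  25: 1 × 195.75/1000 × 0.9022 = 0.17661
  26: 1 × 156.89/1000 × 0.8940 = 0.14026
  27: 1 × 145.30/1000 × 0.8911 = 0.12948
Sum = 1.13087
NRR = 0.48309 × 1.13087 = 0.54631

0.546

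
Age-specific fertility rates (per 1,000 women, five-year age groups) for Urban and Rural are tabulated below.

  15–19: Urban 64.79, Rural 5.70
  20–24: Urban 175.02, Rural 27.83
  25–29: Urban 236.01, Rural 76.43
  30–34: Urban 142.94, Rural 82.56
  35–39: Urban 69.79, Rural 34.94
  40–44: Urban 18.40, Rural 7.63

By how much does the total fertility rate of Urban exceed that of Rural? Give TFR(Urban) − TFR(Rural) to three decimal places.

Urban:
  Sum of ASFRs = 64.79 + 175.02 + 236.01 + 142.94 + 69.79 + 18.40 = 706.95
  TFR = 5 × 706.95 / 1000 = 3.53475
Rural:
  Sum of ASFRs = 5.70 + 27.83 + 76.43 + 82.56 + 34.94 + 7.63 = 235.09
  TFR = 5 × 235.09 / 1000 = 1.17545
Difference = 3.53475 − 1.17545 = 2.3593

2.359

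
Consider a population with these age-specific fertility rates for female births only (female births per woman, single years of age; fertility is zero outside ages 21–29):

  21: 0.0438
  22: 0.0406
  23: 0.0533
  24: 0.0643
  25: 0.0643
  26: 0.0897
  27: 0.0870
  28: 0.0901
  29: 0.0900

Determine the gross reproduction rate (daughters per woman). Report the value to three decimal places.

Sum of female ASFRs = 0.0438 + 0.0406 + 0.0533 + 0.0643 + 0.0643 + 0.0897 + 0.0870 + 0.0901 + 0.0900 = 0.6231
GRR = 0.6231

0.623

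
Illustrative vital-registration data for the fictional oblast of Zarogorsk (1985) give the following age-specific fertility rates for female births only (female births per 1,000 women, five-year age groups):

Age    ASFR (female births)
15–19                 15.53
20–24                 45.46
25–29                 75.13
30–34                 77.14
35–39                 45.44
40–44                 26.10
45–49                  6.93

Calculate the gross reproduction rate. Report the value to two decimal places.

Sum of female ASFRs = 15.53 + 45.46 + 75.13 + 77.14 + 45.44 + 26.10 + 6.93 = 291.73
GRR = 5 × 291.73 / 1000 = 1.45865

1.46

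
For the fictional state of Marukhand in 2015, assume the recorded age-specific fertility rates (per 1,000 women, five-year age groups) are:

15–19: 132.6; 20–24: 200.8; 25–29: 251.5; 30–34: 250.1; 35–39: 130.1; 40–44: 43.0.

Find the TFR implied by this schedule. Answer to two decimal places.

Sum of ASFRs = 132.6 + 200.8 + 251.5 + 250.1 + 130.1 + 43.0 = 1008.1
TFR = 5 × 1008.1 / 1000 = 5.0405

5.04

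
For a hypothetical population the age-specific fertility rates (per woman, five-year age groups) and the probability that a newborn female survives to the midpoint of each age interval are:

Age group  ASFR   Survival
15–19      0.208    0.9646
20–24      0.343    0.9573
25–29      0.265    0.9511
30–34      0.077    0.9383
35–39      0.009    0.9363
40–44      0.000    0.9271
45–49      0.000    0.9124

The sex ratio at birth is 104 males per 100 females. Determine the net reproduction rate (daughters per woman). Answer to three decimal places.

2.112

Proportion female at birth = 100 / (100 + 104) = 0.49020.
Each age group contributes 5 × ASFR × survival:
  15–19: 5 × 0.208 × 0.9646 = 1.00318
  20–24: 5 × 0.343 × 0.9573 = 1.64177
  25–29: 5 × 0.265 × 0.9511 = 1.26021
  30–34: 5 × 0.077 × 0.9383 = 0.36125
  35–39: 5 × 0.009 × 0.9363 = 0.04213
  40–44: 5 × 0.000 × 0.9271 = 0.00000
  45–49: 5 × 0.000 × 0.9124 = 0.00000
Sum = 4.30854
NRR = 0.49020 × 4.30854 = 2.11205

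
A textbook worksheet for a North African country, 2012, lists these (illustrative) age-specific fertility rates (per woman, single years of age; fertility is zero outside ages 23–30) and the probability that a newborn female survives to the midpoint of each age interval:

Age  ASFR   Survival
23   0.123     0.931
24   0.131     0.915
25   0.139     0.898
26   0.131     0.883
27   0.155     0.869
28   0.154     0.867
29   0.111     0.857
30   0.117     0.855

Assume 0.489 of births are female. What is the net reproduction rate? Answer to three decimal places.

0.459

Proportion female at birth = 0.489.
Per-age-group product (1 × ASFR × survival probability):
  23: 1 × 0.123 × 0.931 = 0.11451
  24: 1 × 0.131 × 0.915 = 0.11987
  25: 1 × 0.139 × 0.898 = 0.12482
  26: 1 × 0.131 × 0.883 = 0.11567
  27: 1 × 0.155 × 0.869 = 0.13470
  28: 1 × 0.154 × 0.867 = 0.13352
  29: 1 × 0.111 × 0.857 = 0.09513
  30: 1 × 0.117 × 0.855 = 0.10004
Sum = 0.93826
NRR = 0.489 × 0.93826 = 0.45881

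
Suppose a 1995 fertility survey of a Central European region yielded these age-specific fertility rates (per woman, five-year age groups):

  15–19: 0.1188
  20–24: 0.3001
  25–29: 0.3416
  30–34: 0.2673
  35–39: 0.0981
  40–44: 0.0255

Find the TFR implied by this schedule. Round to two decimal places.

5.76

Sum of ASFRs = 0.1188 + 0.3001 + 0.3416 + 0.2673 + 0.0981 + 0.0255 = 1.1514
TFR = 5 × 1.1514 = 5.757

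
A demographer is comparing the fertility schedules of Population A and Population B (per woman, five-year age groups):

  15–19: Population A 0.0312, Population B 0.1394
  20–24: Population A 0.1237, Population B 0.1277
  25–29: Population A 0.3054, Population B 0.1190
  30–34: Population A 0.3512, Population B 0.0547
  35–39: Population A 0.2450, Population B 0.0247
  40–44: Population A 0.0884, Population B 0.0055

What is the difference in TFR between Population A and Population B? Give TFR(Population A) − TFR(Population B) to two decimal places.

Population A:
  Sum of ASFRs = 0.0312 + 0.1237 + 0.3054 + 0.3512 + 0.2450 + 0.0884 = 1.1449
  TFR = 5 × 1.1449 = 5.7245
Population B:
  Sum of ASFRs = 0.1394 + 0.1277 + 0.1190 + 0.0547 + 0.0247 + 0.0055 = 0.4710
  TFR = 5 × 0.4710 = 2.355
Difference = 5.7245 − 2.355 = 3.3695

3.37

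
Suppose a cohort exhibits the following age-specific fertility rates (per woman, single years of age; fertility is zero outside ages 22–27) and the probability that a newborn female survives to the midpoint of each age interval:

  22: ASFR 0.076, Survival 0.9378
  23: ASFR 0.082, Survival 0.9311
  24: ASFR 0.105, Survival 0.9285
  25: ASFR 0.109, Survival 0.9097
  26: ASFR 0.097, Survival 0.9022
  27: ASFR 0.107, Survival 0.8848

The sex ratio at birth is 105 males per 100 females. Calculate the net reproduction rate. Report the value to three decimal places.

Proportion female at birth = 100 / (100 + 105) = 0.48780.
Weighting each age-specific rate by interval width and survival:
  22: 1 × 0.076 × 0.9378 = 0.07127
  23: 1 × 0.082 × 0.9311 = 0.07635
  24: 1 × 0.105 × 0.9285 = 0.09749
  25: 1 × 0.109 × 0.9097 = 0.09916
  26: 1 × 0.097 × 0.9022 = 0.08751
  27: 1 × 0.107 × 0.8848 = 0.09467
Sum = 0.52645
NRR = 0.48780 × 0.52645 = 0.25680
NRR < 1, so the cohort does not fully replace itself.

0.257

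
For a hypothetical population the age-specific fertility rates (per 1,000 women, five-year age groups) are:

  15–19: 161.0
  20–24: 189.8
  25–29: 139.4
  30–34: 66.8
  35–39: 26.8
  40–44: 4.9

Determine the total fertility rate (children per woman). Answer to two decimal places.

Sum of ASFRs = 161.0 + 189.8 + 139.4 + 66.8 + 26.8 + 4.9 = 588.7
TFR = 5 × 588.7 / 1000 = 2.9435

2.94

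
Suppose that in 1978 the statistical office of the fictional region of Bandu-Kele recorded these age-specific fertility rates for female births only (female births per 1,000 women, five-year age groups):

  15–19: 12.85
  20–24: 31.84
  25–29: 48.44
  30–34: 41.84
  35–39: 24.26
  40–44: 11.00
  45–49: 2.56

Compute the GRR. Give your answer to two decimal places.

0.86

Sum of female ASFRs = 12.85 + 31.84 + 48.44 + 41.84 + 24.26 + 11.00 + 2.56 = 172.79
GRR = 5 × 172.79 / 1000 = 0.86395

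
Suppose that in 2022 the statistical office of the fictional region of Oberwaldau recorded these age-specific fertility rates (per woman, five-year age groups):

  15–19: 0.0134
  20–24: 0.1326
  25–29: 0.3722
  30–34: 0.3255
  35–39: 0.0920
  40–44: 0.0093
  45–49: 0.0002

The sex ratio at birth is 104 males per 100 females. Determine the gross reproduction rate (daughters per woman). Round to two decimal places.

2.32

Proportion female at birth = 100 / (100 + 104) = 0.49020.
Sum of ASFRs = 0.0134 + 0.1326 + 0.3722 + 0.3255 + 0.0920 + 0.0093 + 0.0002 = 0.9452
TFR = 5 × 0.9452 = 4.726
GRR = 0.49020 × 4.726 = 2.31669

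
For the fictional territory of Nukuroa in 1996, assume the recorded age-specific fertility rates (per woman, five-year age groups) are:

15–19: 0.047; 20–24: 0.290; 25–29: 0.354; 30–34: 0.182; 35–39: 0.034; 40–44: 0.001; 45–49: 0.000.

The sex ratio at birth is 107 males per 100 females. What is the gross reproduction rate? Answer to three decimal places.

2.193

Proportion female at birth = 100 / (100 + 107) = 0.48309.
Sum of ASFRs = 0.047 + 0.290 + 0.354 + 0.182 + 0.034 + 0.001 + 0.000 = 0.908
TFR = 5 × 0.908 = 4.54
GRR = 0.48309 × 4.54 = 2.19323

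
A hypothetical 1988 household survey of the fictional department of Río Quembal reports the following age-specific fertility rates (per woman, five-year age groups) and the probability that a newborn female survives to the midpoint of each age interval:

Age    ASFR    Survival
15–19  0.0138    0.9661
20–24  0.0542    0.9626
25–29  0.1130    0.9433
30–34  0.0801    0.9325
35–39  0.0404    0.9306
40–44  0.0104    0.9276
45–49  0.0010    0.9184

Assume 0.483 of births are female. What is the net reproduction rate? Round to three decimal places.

Proportion female at birth = 0.483.
Survival-weighted fertility by age (5·fₓ·Sₓ):
  15–19: 5 × 0.0138 × 0.9661 = 0.06666
  20–24: 5 × 0.0542 × 0.9626 = 0.26086
  25–29: 5 × 0.1130 × 0.9433 = 0.53296
  30–34: 5 × 0.0801 × 0.9325 = 0.37347
  35–39: 5 × 0.0404 × 0.9306 = 0.18798
  40–44: 5 × 0.0104 × 0.9276 = 0.04824
  45–49: 5 × 0.0010 × 0.9184 = 0.00459
Sum = 1.47476
NRR = 0.483 × 1.47476 = 0.71231

0.712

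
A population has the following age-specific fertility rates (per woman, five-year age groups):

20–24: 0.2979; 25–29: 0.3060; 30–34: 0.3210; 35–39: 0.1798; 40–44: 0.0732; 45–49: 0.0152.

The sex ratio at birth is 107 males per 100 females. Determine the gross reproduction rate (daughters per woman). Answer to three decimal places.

2.882

Proportion female at birth = 100 / (100 + 107) = 0.48309.
Sum of ASFRs = 0.2979 + 0.3060 + 0.3210 + 0.1798 + 0.0732 + 0.0152 = 1.1931
TFR = 5 × 1.1931 = 5.9655
GRR = 0.48309 × 5.9655 = 2.88187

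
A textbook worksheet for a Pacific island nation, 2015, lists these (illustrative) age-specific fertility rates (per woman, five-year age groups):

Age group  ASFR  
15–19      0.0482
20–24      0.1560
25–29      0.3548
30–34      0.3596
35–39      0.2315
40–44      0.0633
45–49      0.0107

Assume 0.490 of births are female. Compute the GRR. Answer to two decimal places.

Proportion female at birth = 0.490.
Sum of ASFRs = 0.0482 + 0.1560 + 0.3548 + 0.3596 + 0.2315 + 0.0633 + 0.0107 = 1.2241
TFR = 5 × 1.2241 = 6.1205
GRR = 0.490 × 6.1205 = 2.99905

3.00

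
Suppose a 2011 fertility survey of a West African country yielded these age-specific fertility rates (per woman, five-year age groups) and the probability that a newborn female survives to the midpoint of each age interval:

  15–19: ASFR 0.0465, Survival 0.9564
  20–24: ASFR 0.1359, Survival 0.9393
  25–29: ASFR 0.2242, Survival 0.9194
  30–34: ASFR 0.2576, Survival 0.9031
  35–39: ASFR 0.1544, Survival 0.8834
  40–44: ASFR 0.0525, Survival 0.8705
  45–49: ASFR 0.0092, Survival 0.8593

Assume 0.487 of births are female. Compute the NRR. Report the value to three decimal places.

1.950

Proportion female at birth = 0.487.
Survival-weighted fertility by age (5·fₓ·Sₓ):
  15–19: 5 × 0.0465 × 0.9564 = 0.22236
  20–24: 5 × 0.1359 × 0.9393 = 0.63825
  25–29: 5 × 0.2242 × 0.9194 = 1.03065
  30–34: 5 × 0.2576 × 0.9031 = 1.16319
  35–39: 5 × 0.1544 × 0.8834 = 0.68198
  40–44: 5 × 0.0525 × 0.8705 = 0.22851
  45–49: 5 × 0.0092 × 0.8593 = 0.03953
Sum = 4.00447
NRR = 0.487 × 4.00447 = 1.95018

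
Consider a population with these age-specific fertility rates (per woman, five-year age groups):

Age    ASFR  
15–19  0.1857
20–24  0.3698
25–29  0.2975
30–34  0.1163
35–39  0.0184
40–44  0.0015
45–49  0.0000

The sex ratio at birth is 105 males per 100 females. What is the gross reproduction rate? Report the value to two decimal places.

Proportion female at birth = 100 / (100 + 105) = 0.48780.
Sum of ASFRs = 0.1857 + 0.3698 + 0.2975 + 0.1163 + 0.0184 + 0.0015 + 0.0000 = 0.9892
TFR = 5 × 0.9892 = 4.946
GRR = 0.48780 × 4.946 = 2.41266

2.41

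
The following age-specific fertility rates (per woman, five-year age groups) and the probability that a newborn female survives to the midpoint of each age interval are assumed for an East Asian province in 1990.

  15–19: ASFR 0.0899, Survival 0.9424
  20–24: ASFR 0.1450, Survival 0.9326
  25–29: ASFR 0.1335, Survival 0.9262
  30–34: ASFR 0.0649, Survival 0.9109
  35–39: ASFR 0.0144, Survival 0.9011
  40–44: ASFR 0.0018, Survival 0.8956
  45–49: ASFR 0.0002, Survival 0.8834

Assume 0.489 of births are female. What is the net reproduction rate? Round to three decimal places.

1.021

Proportion female at birth = 0.489.
Each age group contributes 5 × ASFR × survival:
  15–19: 5 × 0.0899 × 0.9424 = 0.42361
  20–24: 5 × 0.1450 × 0.9326 = 0.67614
  25–29: 5 × 0.1335 × 0.9262 = 0.61824
  30–34: 5 × 0.0649 × 0.9109 = 0.29559
  35–39: 5 × 0.0144 × 0.9011 = 0.06488
  40–44: 5 × 0.0018 × 0.8956 = 0.00806
  45–49: 5 × 0.0002 × 0.8834 = 0.00088
Sum = 2.08740
NRR = 0.489 × 2.08740 = 1.02074
NRR > 1, so each generation more than replaces itself.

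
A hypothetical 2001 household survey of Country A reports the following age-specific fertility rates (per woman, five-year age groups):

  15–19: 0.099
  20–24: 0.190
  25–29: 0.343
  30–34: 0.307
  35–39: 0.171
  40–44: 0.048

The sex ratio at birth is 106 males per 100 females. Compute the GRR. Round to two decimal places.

2.81

Proportion female at birth = 100 / (100 + 106) = 0.48544.
Sum of ASFRs = 0.099 + 0.190 + 0.343 + 0.307 + 0.171 + 0.048 = 1.158
TFR = 5 × 1.158 = 5.79
GRR = 0.48544 × 5.79 = 2.81070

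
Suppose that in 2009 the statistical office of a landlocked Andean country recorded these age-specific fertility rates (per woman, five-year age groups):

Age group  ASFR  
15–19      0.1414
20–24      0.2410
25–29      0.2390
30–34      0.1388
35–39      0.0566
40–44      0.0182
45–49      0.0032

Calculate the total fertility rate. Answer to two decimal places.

Sum of ASFRs = 0.1414 + 0.2410 + 0.2390 + 0.1388 + 0.0566 + 0.0182 + 0.0032 = 0.8382
TFR = 5 × 0.8382 = 4.191

4.19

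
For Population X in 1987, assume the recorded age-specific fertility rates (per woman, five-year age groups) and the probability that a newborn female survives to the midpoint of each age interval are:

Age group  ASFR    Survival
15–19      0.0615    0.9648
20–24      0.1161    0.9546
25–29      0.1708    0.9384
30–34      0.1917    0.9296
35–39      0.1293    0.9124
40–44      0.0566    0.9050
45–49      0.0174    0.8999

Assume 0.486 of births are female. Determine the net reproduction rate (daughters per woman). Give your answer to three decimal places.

Proportion female at birth = 0.486.
Per-age-group product (5 × ASFR × survival probability):
  15–19: 5 × 0.0615 × 0.9648 = 0.29668
  20–24: 5 × 0.1161 × 0.9546 = 0.55415
  25–29: 5 × 0.1708 × 0.9384 = 0.80139
  30–34: 5 × 0.1917 × 0.9296 = 0.89102
  35–39: 5 × 0.1293 × 0.9124 = 0.58987
  40–44: 5 × 0.0566 × 0.9050 = 0.25612
  45–49: 5 × 0.0174 × 0.8999 = 0.07829
Sum = 3.46752
NRR = 0.486 × 3.46752 = 1.68521
An NRR exceeding 1 indicates intrinsic growth under these rates.

1.685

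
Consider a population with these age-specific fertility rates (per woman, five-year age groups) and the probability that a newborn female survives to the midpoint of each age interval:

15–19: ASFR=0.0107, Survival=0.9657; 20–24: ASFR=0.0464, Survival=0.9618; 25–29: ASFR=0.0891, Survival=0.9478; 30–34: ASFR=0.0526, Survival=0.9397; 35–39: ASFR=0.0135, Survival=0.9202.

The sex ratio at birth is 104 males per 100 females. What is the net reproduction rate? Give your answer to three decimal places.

0.493

Proportion female at birth = 100 / (100 + 104) = 0.49020.
Per-age-group product (5 × ASFR × survival probability):
  15–19: 5 × 0.0107 × 0.9657 = 0.05166
  20–24: 5 × 0.0464 × 0.9618 = 0.22314
  25–29: 5 × 0.0891 × 0.9478 = 0.42224
  30–34: 5 × 0.0526 × 0.9397 = 0.24714
  35–39: 5 × 0.0135 × 0.9202 = 0.06211
Sum = 1.00629
NRR = 0.49020 × 1.00629 = 0.49328
An NRR under 1 implies long-run decline under these rates.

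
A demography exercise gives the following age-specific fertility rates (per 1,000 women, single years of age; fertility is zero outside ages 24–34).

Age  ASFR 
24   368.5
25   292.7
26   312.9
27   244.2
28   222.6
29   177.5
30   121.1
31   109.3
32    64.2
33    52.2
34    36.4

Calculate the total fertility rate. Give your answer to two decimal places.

Sum of ASFRs = 368.5 + 292.7 + 312.9 + 244.2 + 222.6 + 177.5 + 121.1 + 109.3 + 64.2 + 52.2 + 36.4 = 2001.6
TFR = 2001.6 / 1000 = 2.0016

2.00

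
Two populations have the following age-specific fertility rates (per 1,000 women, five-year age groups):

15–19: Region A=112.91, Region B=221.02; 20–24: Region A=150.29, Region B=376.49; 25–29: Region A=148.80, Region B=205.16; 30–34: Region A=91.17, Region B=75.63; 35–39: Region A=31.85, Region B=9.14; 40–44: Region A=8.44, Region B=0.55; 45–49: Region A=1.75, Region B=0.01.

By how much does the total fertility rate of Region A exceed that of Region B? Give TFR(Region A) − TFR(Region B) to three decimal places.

Region A:
  Sum of ASFRs = 112.91 + 150.29 + 148.80 + 91.17 + 31.85 + 8.44 + 1.75 = 545.21
  TFR = 5 × 545.21 / 1000 = 2.72605
Region B:
  Sum of ASFRs = 221.02 + 376.49 + 205.16 + 75.63 + 9.14 + 0.55 + 0.01 = 888.00
  TFR = 5 × 888.00 / 1000 = 4.44
Difference = 2.72605 − 4.44 = -1.71395

-1.714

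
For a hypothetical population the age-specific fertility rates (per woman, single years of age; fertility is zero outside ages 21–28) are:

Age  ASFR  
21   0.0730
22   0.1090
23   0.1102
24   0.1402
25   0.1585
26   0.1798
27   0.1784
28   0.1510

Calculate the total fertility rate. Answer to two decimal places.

Sum of ASFRs = 0.0730 + 0.1090 + 0.1102 + 0.1402 + 0.1585 + 0.1798 + 0.1784 + 0.1510 = 1.1001
TFR = 1.1001

1.10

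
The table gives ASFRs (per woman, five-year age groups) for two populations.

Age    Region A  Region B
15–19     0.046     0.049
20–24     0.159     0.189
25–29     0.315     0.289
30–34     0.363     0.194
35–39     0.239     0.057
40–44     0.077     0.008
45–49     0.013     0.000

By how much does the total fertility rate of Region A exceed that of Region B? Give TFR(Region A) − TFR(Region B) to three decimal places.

Region A:
  Sum of ASFRs = 0.046 + 0.159 + 0.315 + 0.363 + 0.239 + 0.077 + 0.013 = 1.212
  TFR = 5 × 1.212 = 6.06
Region B:
  Sum of ASFRs = 0.049 + 0.189 + 0.289 + 0.194 + 0.057 + 0.008 + 0.000 = 0.786
  TFR = 5 × 0.786 = 3.93
Difference = 6.06 − 3.93 = 2.13

2.130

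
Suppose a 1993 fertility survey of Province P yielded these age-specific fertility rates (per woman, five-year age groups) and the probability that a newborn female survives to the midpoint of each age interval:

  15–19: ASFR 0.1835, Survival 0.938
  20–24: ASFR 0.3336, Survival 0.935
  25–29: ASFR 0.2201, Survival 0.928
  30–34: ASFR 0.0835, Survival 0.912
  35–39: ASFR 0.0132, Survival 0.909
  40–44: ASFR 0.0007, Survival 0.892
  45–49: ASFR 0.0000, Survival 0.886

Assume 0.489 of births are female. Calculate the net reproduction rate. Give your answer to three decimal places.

Proportion female at birth = 0.489.
Weighting each age-specific rate by interval width and survival:
  15–19: 5 × 0.1835 × 0.938 = 0.86062
  20–24: 5 × 0.3336 × 0.935 = 1.55958
  25–29: 5 × 0.2201 × 0.928 = 1.02126
  30–34: 5 × 0.0835 × 0.912 = 0.38076
  35–39: 5 × 0.0132 × 0.909 = 0.05999
  40–44: 5 × 0.0007 × 0.892 = 0.00312
  45–49: 5 × 0.0000 × 0.886 = 0.00000
Sum = 3.88533
NRR = 0.489 × 3.88533 = 1.89993

1.900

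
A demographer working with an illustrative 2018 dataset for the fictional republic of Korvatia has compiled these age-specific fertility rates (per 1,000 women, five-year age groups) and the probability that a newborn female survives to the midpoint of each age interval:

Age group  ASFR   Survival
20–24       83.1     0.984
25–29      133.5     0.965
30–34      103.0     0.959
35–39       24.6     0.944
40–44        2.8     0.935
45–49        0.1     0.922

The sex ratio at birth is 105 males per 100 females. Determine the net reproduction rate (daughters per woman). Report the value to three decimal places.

Proportion female at birth = 100 / (100 + 105) = 0.48780.
Each age group contributes 5 × ASFR × survival:
  20–24: 5 × 83.1/1000 × 0.984 = 0.40885
  25–29: 5 × 133.5/1000 × 0.965 = 0.64414
  30–34: 5 × 103.0/1000 × 0.959 = 0.49389
  35–39: 5 × 24.6/1000 × 0.944 = 0.11611
  40–44: 5 × 2.8/1000 × 0.935 = 0.01309
  45–49: 5 × 0.1/1000 × 0.922 = 0.00046
Sum = 1.67654
NRR = 0.48780 × 1.67654 = 0.81782
NRR < 1, so the cohort does not fully replace itself.

0.818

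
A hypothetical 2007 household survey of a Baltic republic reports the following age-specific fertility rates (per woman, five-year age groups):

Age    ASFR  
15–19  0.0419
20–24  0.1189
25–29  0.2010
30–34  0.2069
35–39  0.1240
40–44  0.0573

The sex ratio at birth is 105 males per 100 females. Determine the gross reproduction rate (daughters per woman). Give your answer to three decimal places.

Proportion female at birth = 100 / (100 + 105) = 0.48780.
Sum of ASFRs = 0.0419 + 0.1189 + 0.2010 + 0.2069 + 0.1240 + 0.0573 = 0.7500
TFR = 5 × 0.7500 = 3.75
GRR = 0.48780 × 3.75 = 1.82925

1.829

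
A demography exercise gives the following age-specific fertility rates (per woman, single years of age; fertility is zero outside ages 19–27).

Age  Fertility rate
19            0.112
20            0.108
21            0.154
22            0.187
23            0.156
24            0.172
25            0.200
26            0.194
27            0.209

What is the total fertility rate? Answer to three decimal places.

1.492

Sum of ASFRs = 0.112 + 0.108 + 0.154 + 0.187 + 0.156 + 0.172 + 0.200 + 0.194 + 0.209 = 1.492
TFR = 1.492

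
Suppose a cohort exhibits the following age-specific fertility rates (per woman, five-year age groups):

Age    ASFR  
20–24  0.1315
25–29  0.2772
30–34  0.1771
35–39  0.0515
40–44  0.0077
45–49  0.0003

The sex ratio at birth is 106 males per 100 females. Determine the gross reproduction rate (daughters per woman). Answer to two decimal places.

Proportion female at birth = 100 / (100 + 106) = 0.48544.
Sum of ASFRs = 0.1315 + 0.2772 + 0.1771 + 0.0515 + 0.0077 + 0.0003 = 0.6453
TFR = 5 × 0.6453 = 3.2265
GRR = 0.48544 × 3.2265 = 1.56627

1.57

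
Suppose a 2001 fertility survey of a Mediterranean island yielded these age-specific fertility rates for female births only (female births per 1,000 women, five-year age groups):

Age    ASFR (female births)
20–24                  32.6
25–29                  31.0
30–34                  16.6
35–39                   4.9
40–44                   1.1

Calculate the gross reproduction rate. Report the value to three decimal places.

Sum of female ASFRs = 32.6 + 31.0 + 16.6 + 4.9 + 1.1 = 86.2
GRR = 5 × 86.2 / 1000 = 0.431

0.431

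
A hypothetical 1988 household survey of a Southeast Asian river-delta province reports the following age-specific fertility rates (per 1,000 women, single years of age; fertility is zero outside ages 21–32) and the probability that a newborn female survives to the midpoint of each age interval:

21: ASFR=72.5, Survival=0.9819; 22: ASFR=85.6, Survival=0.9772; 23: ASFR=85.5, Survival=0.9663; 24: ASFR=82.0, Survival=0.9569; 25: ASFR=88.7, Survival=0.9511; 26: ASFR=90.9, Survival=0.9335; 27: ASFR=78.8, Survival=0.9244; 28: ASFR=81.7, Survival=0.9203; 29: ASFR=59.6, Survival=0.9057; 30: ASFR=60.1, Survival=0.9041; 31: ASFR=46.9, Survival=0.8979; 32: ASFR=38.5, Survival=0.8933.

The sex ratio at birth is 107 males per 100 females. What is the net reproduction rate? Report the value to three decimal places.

0.395

Proportion female at birth = 100 / (100 + 107) = 0.48309.
Per-age-group product (1 × ASFR × survival probability):
  21: 1 × 72.5/1000 × 0.9819 = 0.07119
  22: 1 × 85.6/1000 × 0.9772 = 0.08365
  23: 1 × 85.5/1000 × 0.9663 = 0.08262
  24: 1 × 82.0/1000 × 0.9569 = 0.07847
  25: 1 × 88.7/1000 × 0.9511 = 0.08436
  26: 1 × 90.9/1000 × 0.9335 = 0.08486
  27: 1 × 78.8/1000 × 0.9244 = 0.07284
  28: 1 × 81.7/1000 × 0.9203 = 0.07519
  29: 1 × 59.6/1000 × 0.9057 = 0.05398
  30: 1 × 60.1/1000 × 0.9041 = 0.05434
  31: 1 × 46.9/1000 × 0.8979 = 0.04211
  32: 1 × 38.5/1000 × 0.8933 = 0.03439
Sum = 0.81800
NRR = 0.48309 × 0.81800 = 0.39517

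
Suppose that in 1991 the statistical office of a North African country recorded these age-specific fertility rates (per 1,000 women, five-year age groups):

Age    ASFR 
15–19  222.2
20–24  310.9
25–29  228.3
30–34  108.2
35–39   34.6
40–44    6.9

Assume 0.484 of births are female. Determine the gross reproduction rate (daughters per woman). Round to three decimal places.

2.205

Proportion female at birth = 0.484.
Sum of ASFRs = 222.2 + 310.9 + 228.3 + 108.2 + 34.6 + 6.9 = 911.1
TFR = 5 × 911.1 / 1000 = 4.5555
GRR = 0.484 × 4.5555 = 2.20486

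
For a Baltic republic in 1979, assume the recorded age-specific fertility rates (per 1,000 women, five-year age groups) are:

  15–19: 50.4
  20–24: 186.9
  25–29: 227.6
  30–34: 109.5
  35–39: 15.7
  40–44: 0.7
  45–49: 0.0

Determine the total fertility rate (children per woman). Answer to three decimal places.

2.954

Sum of ASFRs = 50.4 + 186.9 + 227.6 + 109.5 + 15.7 + 0.7 + 0.0 = 590.8
TFR = 5 × 590.8 / 1000 = 2.954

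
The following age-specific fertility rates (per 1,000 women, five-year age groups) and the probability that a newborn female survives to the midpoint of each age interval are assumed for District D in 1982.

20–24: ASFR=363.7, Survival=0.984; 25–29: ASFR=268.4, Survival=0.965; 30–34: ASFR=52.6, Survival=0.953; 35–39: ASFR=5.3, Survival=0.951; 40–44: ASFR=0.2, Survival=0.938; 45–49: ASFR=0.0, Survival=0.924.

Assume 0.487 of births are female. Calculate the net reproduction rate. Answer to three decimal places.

1.637

Proportion female at birth = 0.487.
Weighting each age-specific rate by interval width and survival:
  20–24: 5 × 363.7/1000 × 0.984 = 1.78940
  25–29: 5 × 268.4/1000 × 0.965 = 1.29503
  30–34: 5 × 52.6/1000 × 0.953 = 0.25064
  35–39: 5 × 5.3/1000 × 0.951 = 0.02520
  40–44: 5 × 0.2/1000 × 0.938 = 0.00094
  45–49: 5 × 0.0/1000 × 0.924 = 0.00000
Sum = 3.36121
NRR = 0.487 × 3.36121 = 1.63691
NRR > 1, so each generation more than replaces itself.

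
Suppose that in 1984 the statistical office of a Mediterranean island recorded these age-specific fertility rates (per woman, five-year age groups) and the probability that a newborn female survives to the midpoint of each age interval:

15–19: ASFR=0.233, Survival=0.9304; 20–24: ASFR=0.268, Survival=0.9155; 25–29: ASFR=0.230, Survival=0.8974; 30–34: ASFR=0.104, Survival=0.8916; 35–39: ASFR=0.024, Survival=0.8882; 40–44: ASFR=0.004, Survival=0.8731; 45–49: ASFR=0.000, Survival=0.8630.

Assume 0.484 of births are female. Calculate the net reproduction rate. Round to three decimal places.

1.902

Proportion female at birth = 0.484.
Per-age-group product (5 × ASFR × survival probability):
  15–19: 5 × 0.233 × 0.9304 = 1.08392
  20–24: 5 × 0.268 × 0.9155 = 1.22677
  25–29: 5 × 0.230 × 0.8974 = 1.03201
  30–34: 5 × 0.104 × 0.8916 = 0.46363
  35–39: 5 × 0.024 × 0.8882 = 0.10658
  40–44: 5 × 0.004 × 0.8731 = 0.01746
  45–49: 5 × 0.000 × 0.8630 = 0.00000
Sum = 3.93037
NRR = 0.484 × 3.93037 = 1.90230
NRR > 1, so each generation more than replaces itself.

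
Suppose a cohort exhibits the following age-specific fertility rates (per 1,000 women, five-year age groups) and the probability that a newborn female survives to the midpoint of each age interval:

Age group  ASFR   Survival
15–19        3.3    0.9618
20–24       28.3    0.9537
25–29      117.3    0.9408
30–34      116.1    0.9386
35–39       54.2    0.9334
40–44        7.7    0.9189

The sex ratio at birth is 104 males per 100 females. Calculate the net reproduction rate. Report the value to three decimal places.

0.753

Proportion female at birth = 100 / (100 + 104) = 0.49020.
Weighting each age-specific rate by interval width and survival:
  15–19: 5 × 3.3/1000 × 0.9618 = 0.01587
  20–24: 5 × 28.3/1000 × 0.9537 = 0.13495
  25–29: 5 × 117.3/1000 × 0.9408 = 0.55178
  30–34: 5 × 116.1/1000 × 0.9386 = 0.54486
  35–39: 5 × 54.2/1000 × 0.9334 = 0.25295
  40–44: 5 × 7.7/1000 × 0.9189 = 0.03538
Sum = 1.53579
NRR = 0.49020 × 1.53579 = 0.75284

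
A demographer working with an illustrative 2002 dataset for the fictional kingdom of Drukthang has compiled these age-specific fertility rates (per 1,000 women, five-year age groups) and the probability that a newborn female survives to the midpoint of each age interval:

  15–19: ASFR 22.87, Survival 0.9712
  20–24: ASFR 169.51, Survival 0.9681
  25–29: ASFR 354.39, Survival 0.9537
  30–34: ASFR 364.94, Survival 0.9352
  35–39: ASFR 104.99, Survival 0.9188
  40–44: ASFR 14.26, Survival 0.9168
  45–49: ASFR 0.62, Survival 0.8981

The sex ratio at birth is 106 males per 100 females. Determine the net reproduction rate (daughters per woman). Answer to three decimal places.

Proportion female at birth = 100 / (100 + 106) = 0.48544.
Weighting each age-specific rate by interval width and survival:
  15–19: 5 × 22.87/1000 × 0.9712 = 0.11106
  20–24: 5 × 169.51/1000 × 0.9681 = 0.82051
  25–29: 5 × 354.39/1000 × 0.9537 = 1.68991
  30–34: 5 × 364.94/1000 × 0.9352 = 1.70646
  35–39: 5 × 104.99/1000 × 0.9188 = 0.48232
  40–44: 5 × 14.26/1000 × 0.9168 = 0.06537
  45–49: 5 × 0.62/1000 × 0.8981 = 0.00278
Sum = 4.87841
NRR = 0.48544 × 4.87841 = 2.36818

2.368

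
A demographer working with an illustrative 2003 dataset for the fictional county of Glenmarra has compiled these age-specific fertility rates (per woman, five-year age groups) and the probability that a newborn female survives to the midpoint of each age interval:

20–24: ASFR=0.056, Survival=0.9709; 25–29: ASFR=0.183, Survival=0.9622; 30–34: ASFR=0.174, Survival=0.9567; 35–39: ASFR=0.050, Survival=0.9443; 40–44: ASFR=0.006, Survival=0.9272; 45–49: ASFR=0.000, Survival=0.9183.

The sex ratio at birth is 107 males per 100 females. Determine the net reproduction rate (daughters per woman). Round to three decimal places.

Proportion female at birth = 100 / (100 + 107) = 0.48309.
Each age group contributes 5 × ASFR × survival:
  20–24: 5 × 0.056 × 0.9709 = 0.27185
  25–29: 5 × 0.183 × 0.9622 = 0.88041
  30–34: 5 × 0.174 × 0.9567 = 0.83233
  35–39: 5 × 0.050 × 0.9443 = 0.23608
  40–44: 5 × 0.006 × 0.9272 = 0.02782
  45–49: 5 × 0.000 × 0.9183 = 0.00000
Sum = 2.24849
NRR = 0.48309 × 2.24849 = 1.08622

1.086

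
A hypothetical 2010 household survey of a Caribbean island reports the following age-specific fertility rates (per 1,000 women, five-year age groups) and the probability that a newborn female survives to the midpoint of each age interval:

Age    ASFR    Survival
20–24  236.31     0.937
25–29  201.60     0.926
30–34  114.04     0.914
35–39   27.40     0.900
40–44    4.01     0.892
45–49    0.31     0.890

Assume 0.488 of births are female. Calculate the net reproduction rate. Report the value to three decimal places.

1.320

Proportion female at birth = 0.488.
Each age group contributes 5 × ASFR × survival:
  20–24: 5 × 236.31/1000 × 0.937 = 1.10711
  25–29: 5 × 201.60/1000 × 0.926 = 0.93341
  30–34: 5 × 114.04/1000 × 0.914 = 0.52116
  35–39: 5 × 27.40/1000 × 0.900 = 0.12330
  40–44: 5 × 4.01/1000 × 0.892 = 0.01788
  45–49: 5 × 0.31/1000 × 0.890 = 0.00138
Sum = 2.70424
NRR = 0.488 × 2.70424 = 1.31967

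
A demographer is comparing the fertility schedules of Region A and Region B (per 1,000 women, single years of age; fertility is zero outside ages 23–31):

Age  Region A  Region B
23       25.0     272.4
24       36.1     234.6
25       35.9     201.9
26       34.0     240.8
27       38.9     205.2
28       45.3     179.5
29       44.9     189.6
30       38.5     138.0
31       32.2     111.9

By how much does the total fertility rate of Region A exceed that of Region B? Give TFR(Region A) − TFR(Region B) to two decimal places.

-1.44

Region A:
  Sum of ASFRs = 25.0 + 36.1 + 35.9 + 34.0 + 38.9 + 45.3 + 44.9 + 38.5 + 32.2 = 330.8
  TFR = 330.8 / 1000 = 0.3308
Region B:
  Sum of ASFRs = 272.4 + 234.6 + 201.9 + 240.8 + 205.2 + 179.5 + 189.6 + 138.0 + 111.9 = 1773.9
  TFR = 1773.9 / 1000 = 1.7739
Difference = 0.3308 − 1.7739 = -1.4431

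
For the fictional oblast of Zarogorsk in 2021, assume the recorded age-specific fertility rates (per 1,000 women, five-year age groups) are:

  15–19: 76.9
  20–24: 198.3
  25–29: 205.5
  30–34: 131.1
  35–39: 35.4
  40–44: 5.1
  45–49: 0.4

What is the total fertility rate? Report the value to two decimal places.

Sum of ASFRs = 76.9 + 198.3 + 205.5 + 131.1 + 35.4 + 5.1 + 0.4 = 652.7
TFR = 5 × 652.7 / 1000 = 3.2635

3.26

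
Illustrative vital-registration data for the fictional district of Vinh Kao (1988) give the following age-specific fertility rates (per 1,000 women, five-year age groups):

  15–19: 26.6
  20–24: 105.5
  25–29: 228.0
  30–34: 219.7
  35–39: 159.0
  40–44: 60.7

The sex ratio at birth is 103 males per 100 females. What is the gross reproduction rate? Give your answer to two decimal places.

1.97

Proportion female at birth = 100 / (100 + 103) = 0.49261.
Sum of ASFRs = 26.6 + 105.5 + 228.0 + 219.7 + 159.0 + 60.7 = 799.5
TFR = 5 × 799.5 / 1000 = 3.9975
GRR = 0.49261 × 3.9975 = 1.96921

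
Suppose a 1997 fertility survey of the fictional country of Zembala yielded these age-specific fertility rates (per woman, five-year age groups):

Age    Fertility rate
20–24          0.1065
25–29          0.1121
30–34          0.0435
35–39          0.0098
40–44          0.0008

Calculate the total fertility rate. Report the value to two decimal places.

1.36

Sum of ASFRs = 0.1065 + 0.1121 + 0.0435 + 0.0098 + 0.0008 = 0.2727
TFR = 5 × 0.2727 = 1.3635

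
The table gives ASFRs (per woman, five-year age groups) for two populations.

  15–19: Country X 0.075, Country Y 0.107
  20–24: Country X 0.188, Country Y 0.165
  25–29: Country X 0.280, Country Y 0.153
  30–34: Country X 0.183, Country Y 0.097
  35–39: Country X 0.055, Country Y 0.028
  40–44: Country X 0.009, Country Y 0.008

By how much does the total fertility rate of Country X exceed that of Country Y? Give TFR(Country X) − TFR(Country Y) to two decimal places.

1.16

Country X:
  Sum of ASFRs = 0.075 + 0.188 + 0.280 + 0.183 + 0.055 + 0.009 = 0.790
  TFR = 5 × 0.790 = 3.95
Country Y:
  Sum of ASFRs = 0.107 + 0.165 + 0.153 + 0.097 + 0.028 + 0.008 = 0.558
  TFR = 5 × 0.558 = 2.79
Difference = 3.95 − 2.79 = 1.16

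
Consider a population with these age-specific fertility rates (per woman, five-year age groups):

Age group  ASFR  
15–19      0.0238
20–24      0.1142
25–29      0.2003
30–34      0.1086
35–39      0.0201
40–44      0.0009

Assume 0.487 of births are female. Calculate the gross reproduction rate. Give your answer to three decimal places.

1.139

Proportion female at birth = 0.487.
Sum of ASFRs = 0.0238 + 0.1142 + 0.2003 + 0.1086 + 0.0201 + 0.0009 = 0.4679
TFR = 5 × 0.4679 = 2.3395
GRR = 0.487 × 2.3395 = 1.13934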